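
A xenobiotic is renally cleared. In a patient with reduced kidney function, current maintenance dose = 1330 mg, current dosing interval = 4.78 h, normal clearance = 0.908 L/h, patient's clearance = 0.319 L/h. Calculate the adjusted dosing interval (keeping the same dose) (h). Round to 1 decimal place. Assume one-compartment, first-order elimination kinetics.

13.6 h

To keep the same average steady-state level, dosing rate must scale with clearance.
CL ratio = 0.319 / 0.908 = 0.3513
New interval (same dose) = 4.78 / 0.3513 = 13.61 h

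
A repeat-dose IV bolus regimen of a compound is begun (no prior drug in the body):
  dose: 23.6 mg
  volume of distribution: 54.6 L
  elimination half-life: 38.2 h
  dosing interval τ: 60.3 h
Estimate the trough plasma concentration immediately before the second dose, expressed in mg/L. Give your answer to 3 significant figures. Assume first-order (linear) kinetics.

0.145 mg/L

C₀ per dose = Dose / Vd = 23.6 / 54.6 = 0.4322 mg/L
k = ln2 / t½ = 0.693147 / 38.2 = 0.01815 h⁻¹
Fraction remaining after one interval: r = e^(−kτ) = e^(−0.01815 × 60.3) = 0.3347
Before dose 2, 1 dose has been given (aged 1τ).
C_trough = C₀ × r = 0.4322 × 0.3347 = 0.1447 mg/L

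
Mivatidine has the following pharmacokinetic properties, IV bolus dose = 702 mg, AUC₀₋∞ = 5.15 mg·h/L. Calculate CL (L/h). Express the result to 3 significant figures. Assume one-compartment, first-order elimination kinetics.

CL = Dose / AUC = 702 / 5.15 = 136.3 L/h

136 L/h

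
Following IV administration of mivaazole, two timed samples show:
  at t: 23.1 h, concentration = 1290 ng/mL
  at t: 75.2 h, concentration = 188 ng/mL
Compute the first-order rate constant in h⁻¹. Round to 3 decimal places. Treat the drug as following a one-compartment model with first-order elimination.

0.037 h⁻¹

k = ln(C₁/C₂) / (t₂ − t₁) = ln(1290/188) / (75.2 − 23.1)
  = 1.926 / 52.10 = 0.03697 h⁻¹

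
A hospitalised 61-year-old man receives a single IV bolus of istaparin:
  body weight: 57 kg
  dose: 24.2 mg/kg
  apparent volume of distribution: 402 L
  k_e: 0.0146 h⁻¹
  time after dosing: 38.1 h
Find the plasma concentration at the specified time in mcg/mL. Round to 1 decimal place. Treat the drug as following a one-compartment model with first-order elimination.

2.0 mcg/mL

Total dose = 24.2 × 57 = 1379 mg
C₀ = Dose / Vd = 1379 / 402 = 3.430 mg/L
C = C₀ · e^(−k·t) = 3.430 × e^(−0.01460 × 38.1)
  = 3.430 × 0.5733 = 1.966 mg/L
(1.966 mg/L = 1.966 mcg/mL)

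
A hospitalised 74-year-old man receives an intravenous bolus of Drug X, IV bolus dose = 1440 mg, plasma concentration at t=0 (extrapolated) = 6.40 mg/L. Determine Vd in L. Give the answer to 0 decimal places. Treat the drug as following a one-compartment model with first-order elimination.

225 L

Vd = Dose / C₀ = 1440 / 6.40 = 225.0 L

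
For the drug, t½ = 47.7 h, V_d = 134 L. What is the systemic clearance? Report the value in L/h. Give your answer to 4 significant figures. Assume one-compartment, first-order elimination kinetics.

k = ln2 / t½ = 0.693147 / 47.7 = 0.01453 h⁻¹
CL = k × Vd = 0.01453 × 134 = 1.947 L/h

1.947 L/h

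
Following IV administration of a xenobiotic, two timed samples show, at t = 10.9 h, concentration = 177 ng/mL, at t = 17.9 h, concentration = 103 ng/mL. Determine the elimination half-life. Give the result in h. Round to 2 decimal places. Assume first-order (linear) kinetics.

8.96 h

k = ln(C₁/C₂) / (t₂ − t₁) = ln(177/103) / (17.9 − 10.9)
  = 0.5414 / 7.000 = 0.07734 h⁻¹
t½ = ln2 / k = 0.693147 / 0.07734 = 8.962 h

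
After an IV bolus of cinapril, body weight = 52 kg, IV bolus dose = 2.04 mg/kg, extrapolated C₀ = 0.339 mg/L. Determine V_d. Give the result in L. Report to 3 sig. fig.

Dose = 2.04 × 52 = 106.1 mg
Vd = Dose / C₀ = 106.1 / 0.339 = 313.0 L

313 L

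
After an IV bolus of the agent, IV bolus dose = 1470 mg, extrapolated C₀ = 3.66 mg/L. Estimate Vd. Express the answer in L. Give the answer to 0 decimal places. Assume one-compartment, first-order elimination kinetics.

Vd = Dose / C₀ = 1470 / 3.66 = 401.6 L

402 L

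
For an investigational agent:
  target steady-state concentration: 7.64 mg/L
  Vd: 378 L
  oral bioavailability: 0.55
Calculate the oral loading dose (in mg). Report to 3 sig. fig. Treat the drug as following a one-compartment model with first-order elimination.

5250 mg

LD = Css × Vd / F = 7.64 × 378 / 0.55 = 5251 mg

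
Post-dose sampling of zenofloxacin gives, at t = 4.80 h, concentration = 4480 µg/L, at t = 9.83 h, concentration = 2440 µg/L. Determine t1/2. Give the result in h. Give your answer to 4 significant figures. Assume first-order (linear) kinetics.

k = ln(C₁/C₂) / (t₂ − t₁) = ln(4480/2440) / (9.83 − 4.80)
  = 0.6076 / 5.030 = 0.1208 h⁻¹
t½ = ln2 / k = 0.693147 / 0.1208 = 5.738 h

5.738 h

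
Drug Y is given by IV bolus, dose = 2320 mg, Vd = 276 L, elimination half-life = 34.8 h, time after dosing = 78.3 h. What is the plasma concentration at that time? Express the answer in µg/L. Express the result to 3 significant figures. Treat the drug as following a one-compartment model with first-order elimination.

1770 µg/L

C₀ = Dose / Vd = 2320 / 276 = 8.406 mg/L
k = ln2 / t½ = 0.693147 / 34.8 = 0.01992 h⁻¹
C = C₀ · e^(−k·t) = 8.406 × e^(−0.01992 × 78.3)
  = 8.406 × 0.2102 = 1.767 mg/L
Convert: 1.767 mg/L × 1000 = 1767 µg/L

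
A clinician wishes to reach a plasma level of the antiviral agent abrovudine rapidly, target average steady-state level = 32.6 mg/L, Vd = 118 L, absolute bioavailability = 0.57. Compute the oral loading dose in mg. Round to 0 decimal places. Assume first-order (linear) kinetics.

6749 mg

LD = Css × Vd / F = 32.6 × 118 / 0.57 = 6749 mg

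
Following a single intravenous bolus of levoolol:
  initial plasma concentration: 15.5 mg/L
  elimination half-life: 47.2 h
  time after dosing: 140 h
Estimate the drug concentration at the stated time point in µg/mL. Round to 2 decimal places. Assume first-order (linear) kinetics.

1.98 µg/mL

k = ln2 / t½ = 0.693147 / 47.2 = 0.01469 h⁻¹
C = C₀ · e^(−k·t) = 15.50 × e^(−0.01469 × 140)
  = 15.50 × 0.1279 = 1.982 mg/L
(1.982 mg/L = 1.982 µg/mL)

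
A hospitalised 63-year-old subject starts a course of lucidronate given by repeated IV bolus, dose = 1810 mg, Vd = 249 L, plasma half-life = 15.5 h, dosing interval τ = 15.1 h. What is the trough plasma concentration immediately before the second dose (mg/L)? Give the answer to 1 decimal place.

C₀ per dose = Dose / Vd = 1810 / 249 = 7.269 mg/L
k = ln2 / t½ = 0.693147 / 15.5 = 0.04472 h⁻¹
Fraction remaining after one interval: r = e^(−kτ) = e^(−0.04472 × 15.1) = 0.5090
Before dose 2, 1 dose has been given (aged 1τ).
C_trough = C₀ × r = 7.269 × 0.5090 = 3.700 mg/L

3.7 mg/L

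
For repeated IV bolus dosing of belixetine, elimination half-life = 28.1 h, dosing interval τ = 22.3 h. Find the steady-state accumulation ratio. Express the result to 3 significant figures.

k = ln2 / t½ = 0.693147 / 28.1 = 0.02467 h⁻¹
e^(−kτ) = e^(−0.02467 × 22.3) = 0.5769
Accumulation ratio R = 1 / (1 − e^(−kτ)) = 1 / (1 − 0.5769) = 2.364

2.36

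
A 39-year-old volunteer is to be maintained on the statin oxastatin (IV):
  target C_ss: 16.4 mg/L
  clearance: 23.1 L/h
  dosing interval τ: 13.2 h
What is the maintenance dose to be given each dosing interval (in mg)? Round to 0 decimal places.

At steady state, Dose/τ = Css × CL.
Dose = Css × CL × τ = 16.4 × 23.10 × 13.2 = 5001 mg

5001 mg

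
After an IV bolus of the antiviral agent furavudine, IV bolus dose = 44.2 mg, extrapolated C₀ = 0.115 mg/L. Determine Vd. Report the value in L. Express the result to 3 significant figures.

Vd = Dose / C₀ = 44.20 / 0.115 = 384.3 L

384 L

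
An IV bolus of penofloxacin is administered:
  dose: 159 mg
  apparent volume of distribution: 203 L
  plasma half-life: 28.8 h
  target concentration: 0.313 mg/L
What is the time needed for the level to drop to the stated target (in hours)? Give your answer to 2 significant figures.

C₀ = Dose / Vd = 159.0 / 203 = 0.7833 mg/L
k = ln2 / t½ = 0.693147 / 28.8 = 0.02407 h⁻¹
t = ln(C₀ / C) / k = ln(0.7833 / 0.313) / 0.02407
  = ln(2.503) / 0.02407 = 0.9175 / 0.02407 = 38.12 h

38 h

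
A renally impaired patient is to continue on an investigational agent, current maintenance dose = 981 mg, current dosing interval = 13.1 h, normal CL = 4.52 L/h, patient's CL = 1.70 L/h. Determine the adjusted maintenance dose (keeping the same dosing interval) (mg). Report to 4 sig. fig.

To keep the same average steady-state level, dosing rate must scale with clearance.
CL ratio = 1.70 / 4.52 = 0.3761
New dose (same interval) = 981 × 0.3761 = 369.0 mg

369.0 mg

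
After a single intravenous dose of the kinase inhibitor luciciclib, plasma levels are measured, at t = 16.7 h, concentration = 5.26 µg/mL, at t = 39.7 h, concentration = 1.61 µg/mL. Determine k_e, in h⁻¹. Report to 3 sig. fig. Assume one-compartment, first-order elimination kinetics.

0.0515 h⁻¹

k = ln(C₁/C₂) / (t₂ − t₁) = ln(5.26/1.61) / (39.7 − 16.7)
  = 1.184 / 23.00 = 0.05148 h⁻¹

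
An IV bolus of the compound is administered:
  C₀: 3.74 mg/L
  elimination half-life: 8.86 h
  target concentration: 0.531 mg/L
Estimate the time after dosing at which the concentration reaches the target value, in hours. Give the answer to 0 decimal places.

25 h

k = ln2 / t½ = 0.693147 / 8.86 = 0.07823 h⁻¹
t = ln(C₀ / C) / k = ln(3.740 / 0.531) / 0.07823
  = ln(7.043) / 0.07823 = 1.952 / 0.07823 = 24.95 h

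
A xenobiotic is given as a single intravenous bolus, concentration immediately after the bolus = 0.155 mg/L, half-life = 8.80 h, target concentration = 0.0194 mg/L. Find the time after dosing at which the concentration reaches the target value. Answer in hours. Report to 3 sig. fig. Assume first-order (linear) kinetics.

k = ln2 / t½ = 0.693147 / 8.80 = 0.07877 h⁻¹
t = ln(C₀ / C) / k = ln(0.1550 / 0.0194) / 0.07877
  = ln(7.990) / 0.07877 = 2.078 / 0.07877 = 26.38 h

26.4 h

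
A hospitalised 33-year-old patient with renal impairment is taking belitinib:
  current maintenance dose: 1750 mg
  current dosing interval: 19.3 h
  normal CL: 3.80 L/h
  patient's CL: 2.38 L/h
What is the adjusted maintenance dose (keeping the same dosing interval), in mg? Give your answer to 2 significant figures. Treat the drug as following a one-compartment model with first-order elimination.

To keep the same average steady-state level, dosing rate must scale with clearance.
CL ratio = 2.38 / 3.80 = 0.6263
New dose (same interval) = 1750 × 0.6263 = 1096 mg

1100 mg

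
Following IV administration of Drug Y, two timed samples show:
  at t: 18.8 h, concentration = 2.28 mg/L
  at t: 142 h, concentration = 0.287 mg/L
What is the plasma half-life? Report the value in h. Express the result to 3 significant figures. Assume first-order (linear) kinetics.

41.2 h

k = ln(C₁/C₂) / (t₂ − t₁) = ln(2.28/0.287) / (142 − 18.8)
  = 2.072 / 123.2 = 0.01682 h⁻¹
t½ = ln2 / k = 0.693147 / 0.01682 = 41.21 h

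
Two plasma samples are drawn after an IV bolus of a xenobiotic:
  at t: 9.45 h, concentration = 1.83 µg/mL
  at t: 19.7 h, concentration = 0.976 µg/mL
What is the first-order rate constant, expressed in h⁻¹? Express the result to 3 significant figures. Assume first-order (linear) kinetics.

0.0613 h⁻¹

k = ln(C₁/C₂) / (t₂ − t₁) = ln(1.83/0.976) / (19.7 − 9.45)
  = 0.6286 / 10.25 = 0.06133 h⁻¹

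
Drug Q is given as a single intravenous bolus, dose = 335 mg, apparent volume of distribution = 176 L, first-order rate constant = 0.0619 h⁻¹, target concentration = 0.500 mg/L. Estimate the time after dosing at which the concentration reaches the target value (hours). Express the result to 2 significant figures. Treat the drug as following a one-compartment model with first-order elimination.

C₀ = Dose / Vd = 335.0 / 176 = 1.903 mg/L
t = ln(C₀ / C) / k = ln(1.903 / 0.500) / 0.06190
  = ln(3.806) / 0.06190 = 1.337 / 0.06190 = 21.60 h

22 h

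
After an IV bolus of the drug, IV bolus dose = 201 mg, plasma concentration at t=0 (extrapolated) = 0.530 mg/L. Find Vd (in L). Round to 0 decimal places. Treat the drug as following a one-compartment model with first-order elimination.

379 L

Vd = Dose / C₀ = 201.0 / 0.530 = 379.2 L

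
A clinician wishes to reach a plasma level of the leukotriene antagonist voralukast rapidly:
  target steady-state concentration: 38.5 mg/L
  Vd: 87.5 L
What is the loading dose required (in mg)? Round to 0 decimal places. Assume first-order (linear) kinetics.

3369 mg

LD = Css × Vd = 38.5 × 87.5 = 3369 mg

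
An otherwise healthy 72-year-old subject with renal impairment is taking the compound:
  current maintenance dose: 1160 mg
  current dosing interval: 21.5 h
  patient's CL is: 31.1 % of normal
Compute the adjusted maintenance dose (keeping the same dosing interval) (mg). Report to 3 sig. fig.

To keep the same average steady-state level, dosing rate must scale with clearance.
CL ratio = 31.1 / 100 = 0.3110
New dose (same interval) = 1160 × 0.3110 = 360.8 mg

361 mg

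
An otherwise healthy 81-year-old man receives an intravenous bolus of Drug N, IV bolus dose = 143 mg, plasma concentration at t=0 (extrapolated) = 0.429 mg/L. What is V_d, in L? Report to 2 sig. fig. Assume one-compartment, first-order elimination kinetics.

330 L

Vd = Dose / C₀ = 143.0 / 0.429 = 333.3 L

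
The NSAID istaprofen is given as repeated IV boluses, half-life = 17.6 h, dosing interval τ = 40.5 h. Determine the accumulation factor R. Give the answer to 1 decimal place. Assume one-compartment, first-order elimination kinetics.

1.3

k = ln2 / t½ = 0.693147 / 17.6 = 0.03938 h⁻¹
e^(−kτ) = e^(−0.03938 × 40.5) = 0.2029
Accumulation ratio R = 1 / (1 − e^(−kτ)) = 1 / (1 − 0.2029) = 1.255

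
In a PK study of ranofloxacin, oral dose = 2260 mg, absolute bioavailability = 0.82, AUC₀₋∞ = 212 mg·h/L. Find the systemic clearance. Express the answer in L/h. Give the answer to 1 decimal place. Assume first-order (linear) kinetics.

CL = F·Dose / AUC = 0.82 × 2260 / 212 = 8.742 L/h

8.7 L/h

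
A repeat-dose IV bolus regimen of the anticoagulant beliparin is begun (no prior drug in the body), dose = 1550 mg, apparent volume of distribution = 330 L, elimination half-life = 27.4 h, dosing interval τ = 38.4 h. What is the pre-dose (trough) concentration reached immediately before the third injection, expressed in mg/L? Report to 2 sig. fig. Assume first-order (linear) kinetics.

2.5 mg/L

C₀ per dose = Dose / Vd = 1550 / 330 = 4.697 mg/L
k = ln2 / t½ = 0.693147 / 27.4 = 0.02530 h⁻¹
Fraction remaining after one interval: r = e^(−kτ) = e^(−0.02530 × 38.4) = 0.3785
Before dose 3, 2 doses have been given (aged 1τ, 2τ).
C_trough = C₀ × (r + r²) = 4.697 × (0.3785 + 0.1433) = 2.451 mg/L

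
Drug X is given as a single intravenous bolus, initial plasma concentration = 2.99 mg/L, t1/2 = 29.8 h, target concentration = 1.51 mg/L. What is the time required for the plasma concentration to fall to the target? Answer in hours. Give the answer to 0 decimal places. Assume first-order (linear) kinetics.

k = ln2 / t½ = 0.693147 / 29.8 = 0.02326 h⁻¹
t = ln(C₀ / C) / k = ln(2.990 / 1.51) / 0.02326
  = ln(1.980) / 0.02326 = 0.6831 / 0.02326 = 29.37 h

29 h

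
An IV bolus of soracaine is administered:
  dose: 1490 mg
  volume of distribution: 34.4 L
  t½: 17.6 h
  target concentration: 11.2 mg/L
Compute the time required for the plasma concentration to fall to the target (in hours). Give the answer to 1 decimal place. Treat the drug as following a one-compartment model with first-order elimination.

C₀ = Dose / Vd = 1490 / 34.4 = 43.31 mg/L
k = ln2 / t½ = 0.693147 / 17.6 = 0.03938 h⁻¹
t = ln(C₀ / C) / k = ln(43.31 / 11.2) / 0.03938
  = ln(3.867) / 0.03938 = 1.352 / 0.03938 = 34.33 h

34.3 h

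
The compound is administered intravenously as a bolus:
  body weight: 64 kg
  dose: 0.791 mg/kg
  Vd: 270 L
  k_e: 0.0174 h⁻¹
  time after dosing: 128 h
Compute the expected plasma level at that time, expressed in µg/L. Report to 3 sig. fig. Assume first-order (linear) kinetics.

20.2 µg/L

Total dose = 0.791 × 64 = 50.62 mg
C₀ = Dose / Vd = 50.62 / 270 = 0.1875 mg/L
C = C₀ · e^(−k·t) = 0.1875 × e^(−0.01740 × 128)
  = 0.1875 × 0.1078 = 0.02021 mg/L
Convert: 0.02021 mg/L × 1000 = 20.21 µg/L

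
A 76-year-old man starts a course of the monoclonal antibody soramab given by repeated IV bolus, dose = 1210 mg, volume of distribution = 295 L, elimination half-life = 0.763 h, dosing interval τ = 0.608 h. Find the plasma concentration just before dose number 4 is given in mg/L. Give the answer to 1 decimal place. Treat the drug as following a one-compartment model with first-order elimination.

C₀ per dose = Dose / Vd = 1210 / 295 = 4.102 mg/L
k = ln2 / t½ = 0.693147 / 0.763 = 0.9084 h⁻¹
Fraction remaining after one interval: r = e^(−kτ) = e^(−0.9084 × 0.608) = 0.5756
Before dose 4, 3 doses have been given (aged 1τ, 2τ, 3τ).
C_trough = C₀ × (r + r² + … + r^3) = C₀ × r(1−r^3)/(1−r)
        = 4.102 × 0.5756 × (1 − 0.1907) / (1 − 0.5756) = 4.502 mg/L

4.5 mg/L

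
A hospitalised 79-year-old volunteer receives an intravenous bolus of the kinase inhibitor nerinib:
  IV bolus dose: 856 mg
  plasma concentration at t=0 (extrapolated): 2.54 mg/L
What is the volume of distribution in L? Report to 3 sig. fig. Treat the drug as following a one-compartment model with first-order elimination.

Vd = Dose / C₀ = 856.0 / 2.54 = 337.0 L

337 L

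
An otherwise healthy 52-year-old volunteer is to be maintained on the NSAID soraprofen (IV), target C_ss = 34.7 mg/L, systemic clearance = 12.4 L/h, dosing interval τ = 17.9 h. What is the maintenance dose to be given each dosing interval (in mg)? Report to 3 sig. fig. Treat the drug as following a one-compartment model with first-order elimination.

At steady state, Dose/τ = Css × CL.
Dose = Css × CL × τ = 34.7 × 12.40 × 17.9 = 7702 mg

7700 mg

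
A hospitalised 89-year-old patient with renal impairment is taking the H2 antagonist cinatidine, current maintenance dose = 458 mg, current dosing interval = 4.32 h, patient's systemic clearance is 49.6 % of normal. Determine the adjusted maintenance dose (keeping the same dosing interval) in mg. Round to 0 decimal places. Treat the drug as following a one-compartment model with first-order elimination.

227 mg

To keep the same average steady-state level, dosing rate must scale with clearance.
CL ratio = 49.6 / 100 = 0.4960
New dose (same interval) = 458 × 0.4960 = 227.2 mg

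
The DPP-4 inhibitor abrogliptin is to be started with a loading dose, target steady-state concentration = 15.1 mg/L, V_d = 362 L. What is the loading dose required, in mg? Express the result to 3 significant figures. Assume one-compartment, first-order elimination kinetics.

5470 mg

LD = Css × Vd = 15.1 × 362 = 5466 mg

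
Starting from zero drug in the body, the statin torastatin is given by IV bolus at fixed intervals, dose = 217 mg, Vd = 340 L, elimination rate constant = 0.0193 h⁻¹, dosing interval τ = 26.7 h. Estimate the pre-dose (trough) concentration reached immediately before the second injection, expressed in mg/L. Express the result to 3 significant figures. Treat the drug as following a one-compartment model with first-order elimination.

0.381 mg/L

C₀ per dose = Dose / Vd = 217 / 340 = 0.6382 mg/L
Fraction remaining after one interval: r = e^(−kτ) = e^(−0.01930 × 26.7) = 0.5973
Before dose 2, 1 dose has been given (aged 1τ).
C_trough = C₀ × r = 0.6382 × 0.5973 = 0.3812 mg/L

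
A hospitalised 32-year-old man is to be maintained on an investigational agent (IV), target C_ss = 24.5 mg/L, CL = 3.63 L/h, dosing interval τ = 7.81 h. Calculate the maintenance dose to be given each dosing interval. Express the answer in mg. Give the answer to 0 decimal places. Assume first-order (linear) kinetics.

695 mg

At steady state, Dose/τ = Css × CL.
Dose = Css × CL × τ = 24.5 × 3.630 × 7.81 = 694.6 mg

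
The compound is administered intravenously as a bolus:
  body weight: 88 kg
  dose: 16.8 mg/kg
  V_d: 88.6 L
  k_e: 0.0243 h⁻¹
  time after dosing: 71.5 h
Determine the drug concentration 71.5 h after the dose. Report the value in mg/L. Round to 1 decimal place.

Total dose = 16.8 × 88 = 1478 mg
C₀ = Dose / Vd = 1478 / 88.6 = 16.68 mg/L
C = C₀ · e^(−k·t) = 16.68 × e^(−0.02430 × 71.5)
  = 16.68 × 0.1760 = 2.936 mg/L

2.9 mg/L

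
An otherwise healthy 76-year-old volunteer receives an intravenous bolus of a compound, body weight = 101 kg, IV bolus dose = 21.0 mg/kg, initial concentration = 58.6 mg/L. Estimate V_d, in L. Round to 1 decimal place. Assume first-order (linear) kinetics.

Dose = 21.0 × 101 = 2121 mg
Vd = Dose / C₀ = 2121 / 58.6 = 36.19 L

36.2 L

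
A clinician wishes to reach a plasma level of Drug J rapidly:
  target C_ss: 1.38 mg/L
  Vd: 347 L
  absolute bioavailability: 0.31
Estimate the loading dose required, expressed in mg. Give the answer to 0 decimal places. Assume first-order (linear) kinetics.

LD = Css × Vd / F = 1.38 × 347 / 0.31 = 1545 mg

1545 mg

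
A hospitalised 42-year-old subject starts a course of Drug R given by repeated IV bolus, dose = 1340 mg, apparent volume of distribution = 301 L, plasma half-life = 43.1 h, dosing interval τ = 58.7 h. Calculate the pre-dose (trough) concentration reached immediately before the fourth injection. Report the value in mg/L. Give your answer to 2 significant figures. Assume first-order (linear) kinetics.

C₀ per dose = Dose / Vd = 1340 / 301 = 4.452 mg/L
k = ln2 / t½ = 0.693147 / 43.1 = 0.01608 h⁻¹
Fraction remaining after one interval: r = e^(−kτ) = e^(−0.01608 × 58.7) = 0.3891
Before dose 4, 3 doses have been given (aged 1τ, 2τ, 3τ).
C_trough = C₀ × (r + r² + … + r^3) = C₀ × r(1−r^3)/(1−r)
        = 4.452 × 0.3891 × (1 − 0.05891) / (1 − 0.3891) = 2.669 mg/L

2.7 mg/L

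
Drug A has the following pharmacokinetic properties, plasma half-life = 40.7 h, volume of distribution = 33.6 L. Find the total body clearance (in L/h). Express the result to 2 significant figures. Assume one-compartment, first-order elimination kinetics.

0.57 L/h

k = ln2 / t½ = 0.693147 / 40.7 = 0.01703 h⁻¹
CL = k × Vd = 0.01703 × 33.6 = 0.5722 L/h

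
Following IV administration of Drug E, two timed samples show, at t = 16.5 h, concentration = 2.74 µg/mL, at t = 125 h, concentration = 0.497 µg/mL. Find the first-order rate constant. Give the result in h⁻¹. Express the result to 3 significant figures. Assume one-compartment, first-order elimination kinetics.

k = ln(C₁/C₂) / (t₂ − t₁) = ln(2.74/0.497) / (125 − 16.5)
  = 1.707 / 108.5 = 0.01573 h⁻¹

0.0157 h⁻¹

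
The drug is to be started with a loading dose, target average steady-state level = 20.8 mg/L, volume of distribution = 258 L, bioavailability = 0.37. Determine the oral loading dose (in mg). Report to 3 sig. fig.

LD = Css × Vd / F = 20.8 × 258 / 0.37 = 14500 mg

14500 mg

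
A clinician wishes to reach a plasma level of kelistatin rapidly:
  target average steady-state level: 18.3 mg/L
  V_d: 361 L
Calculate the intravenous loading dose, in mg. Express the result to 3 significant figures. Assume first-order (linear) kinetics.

LD = Css × Vd = 18.3 × 361 = 6606 mg

6610 mg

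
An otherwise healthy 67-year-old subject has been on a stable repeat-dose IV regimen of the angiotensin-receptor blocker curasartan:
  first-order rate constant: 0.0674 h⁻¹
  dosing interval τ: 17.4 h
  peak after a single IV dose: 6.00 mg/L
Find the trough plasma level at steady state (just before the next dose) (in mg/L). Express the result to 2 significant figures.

e^(−kτ) = e^(−0.06740 × 17.4) = 0.3095
Accumulation ratio R = 1 / (1 − e^(−kτ)) = 1 / (1 − 0.3095) = 1.448
Steady-state trough = C₀ × R × e^(−kτ) = 6.00 × 1.448 × 0.3095 = 2.689 mg/L

2.7 mg/L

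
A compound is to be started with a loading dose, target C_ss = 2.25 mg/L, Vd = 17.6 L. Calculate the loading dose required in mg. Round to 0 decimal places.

40 mg

LD = Css × Vd = 2.25 × 17.6 = 39.60 mg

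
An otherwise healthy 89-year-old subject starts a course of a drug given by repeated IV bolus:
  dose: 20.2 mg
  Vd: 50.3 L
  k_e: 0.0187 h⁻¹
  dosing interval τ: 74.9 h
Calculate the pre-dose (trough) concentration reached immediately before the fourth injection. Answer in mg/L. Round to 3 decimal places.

C₀ per dose = Dose / Vd = 20.2 / 50.3 = 0.4016 mg/L
Fraction remaining after one interval: r = e^(−kτ) = e^(−0.01870 × 74.9) = 0.2464
Before dose 4, 3 doses have been given (aged 1τ, 2τ, 3τ).
C_trough = C₀ × (r + r² + … + r^3) = C₀ × r(1−r^3)/(1−r)
        = 0.4016 × 0.2464 × (1 − 0.01496) / (1 − 0.2464) = 0.1293 mg/L

0.129 mg/L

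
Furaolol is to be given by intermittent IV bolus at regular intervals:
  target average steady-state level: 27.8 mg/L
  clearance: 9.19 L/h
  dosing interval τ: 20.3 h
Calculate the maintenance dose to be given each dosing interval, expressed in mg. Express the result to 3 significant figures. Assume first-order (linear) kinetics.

At steady state, Dose/τ = Css × CL.
Dose = Css × CL × τ = 27.8 × 9.190 × 20.3 = 5186 mg

5190 mg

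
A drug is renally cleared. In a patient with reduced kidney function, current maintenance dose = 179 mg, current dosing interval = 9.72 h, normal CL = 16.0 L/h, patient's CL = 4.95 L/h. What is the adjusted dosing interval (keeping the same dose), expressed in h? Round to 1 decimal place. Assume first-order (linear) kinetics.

31.4 h

To keep the same average steady-state level, dosing rate must scale with clearance.
CL ratio = 4.95 / 16.0 = 0.3094
New interval (same dose) = 9.72 / 0.3094 = 31.42 h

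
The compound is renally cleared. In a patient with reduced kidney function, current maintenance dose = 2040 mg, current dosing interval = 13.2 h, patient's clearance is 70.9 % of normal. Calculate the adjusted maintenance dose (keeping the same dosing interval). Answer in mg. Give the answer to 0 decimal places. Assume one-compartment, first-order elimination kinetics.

To keep the same average steady-state level, dosing rate must scale with clearance.
CL ratio = 70.9 / 100 = 0.7090
New dose (same interval) = 2040 × 0.7090 = 1446 mg

1446 mg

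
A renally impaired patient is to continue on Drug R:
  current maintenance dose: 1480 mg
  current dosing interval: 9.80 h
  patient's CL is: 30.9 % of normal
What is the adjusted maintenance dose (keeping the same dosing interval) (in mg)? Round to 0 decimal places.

457 mg

To keep the same average steady-state level, dosing rate must scale with clearance.
CL ratio = 30.9 / 100 = 0.3090
New dose (same interval) = 1480 × 0.3090 = 457.3 mg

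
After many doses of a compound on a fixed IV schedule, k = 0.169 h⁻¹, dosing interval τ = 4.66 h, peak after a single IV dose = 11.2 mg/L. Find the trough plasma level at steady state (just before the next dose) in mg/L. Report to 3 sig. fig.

e^(−kτ) = e^(−0.1690 × 4.66) = 0.4550
Accumulation ratio R = 1 / (1 − e^(−kτ)) = 1 / (1 − 0.4550) = 1.835
Steady-state trough = C₀ × R × e^(−kτ) = 11.2 × 1.835 × 0.4550 = 9.351 mg/L

9.35 mg/L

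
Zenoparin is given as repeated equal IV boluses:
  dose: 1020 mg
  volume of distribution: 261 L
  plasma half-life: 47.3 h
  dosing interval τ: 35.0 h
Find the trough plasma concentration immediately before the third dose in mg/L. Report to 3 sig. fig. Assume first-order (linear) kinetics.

3.74 mg/L

C₀ per dose = Dose / Vd = 1020 / 261 = 3.908 mg/L
k = ln2 / t½ = 0.693147 / 47.3 = 0.01465 h⁻¹
Fraction remaining after one interval: r = e^(−kτ) = e^(−0.01465 × 35.0) = 0.5988
Before dose 3, 2 doses have been given (aged 1τ, 2τ).
C_trough = C₀ × (r + r²) = 3.908 × (0.5988 + 0.3586) = 3.742 mg/L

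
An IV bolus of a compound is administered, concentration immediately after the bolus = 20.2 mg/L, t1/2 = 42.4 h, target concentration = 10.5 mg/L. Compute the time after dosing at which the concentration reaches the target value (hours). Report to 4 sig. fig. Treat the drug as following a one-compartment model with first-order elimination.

k = ln2 / t½ = 0.693147 / 42.4 = 0.01635 h⁻¹
t = ln(C₀ / C) / k = ln(20.20 / 10.5) / 0.01635
  = ln(1.924) / 0.01635 = 0.6544 / 0.01635 = 40.02 h

40.02 h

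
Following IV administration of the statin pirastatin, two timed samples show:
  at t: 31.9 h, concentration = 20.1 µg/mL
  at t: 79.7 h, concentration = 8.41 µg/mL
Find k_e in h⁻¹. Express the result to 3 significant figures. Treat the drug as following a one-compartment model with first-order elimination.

0.0182 h⁻¹

k = ln(C₁/C₂) / (t₂ − t₁) = ln(20.1/8.41) / (79.7 − 31.9)
  = 0.8713 / 47.80 = 0.01823 h⁻¹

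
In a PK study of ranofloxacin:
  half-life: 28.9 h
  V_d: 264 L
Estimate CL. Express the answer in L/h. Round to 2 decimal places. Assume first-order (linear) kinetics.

6.33 L/h

k = ln2 / t½ = 0.693147 / 28.9 = 0.02398 h⁻¹
CL = k × Vd = 0.02398 × 264 = 6.331 L/h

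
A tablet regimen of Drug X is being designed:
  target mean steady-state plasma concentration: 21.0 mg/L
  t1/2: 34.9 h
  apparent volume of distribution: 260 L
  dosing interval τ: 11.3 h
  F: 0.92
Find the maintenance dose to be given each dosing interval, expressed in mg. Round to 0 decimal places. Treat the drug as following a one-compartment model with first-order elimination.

k = ln2 / t½ = 0.693147 / 34.9 = 0.01986 h⁻¹
CL = k × Vd = 0.01986 × 260 = 5.164 L/h
At steady state, F × (Dose/τ) = Css × CL.
Dose = Css × CL × τ / F = 21.0 × 5.164 × 11.3 / 0.92 = 1332 mg

1332 mg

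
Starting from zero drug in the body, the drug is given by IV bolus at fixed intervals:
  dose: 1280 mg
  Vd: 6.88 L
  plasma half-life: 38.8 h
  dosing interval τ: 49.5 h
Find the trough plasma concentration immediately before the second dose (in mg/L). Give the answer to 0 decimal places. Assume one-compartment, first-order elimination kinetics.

C₀ per dose = Dose / Vd = 1280 / 6.88 = 186.0 mg/L
k = ln2 / t½ = 0.693147 / 38.8 = 0.01786 h⁻¹
Fraction remaining after one interval: r = e^(−kτ) = e^(−0.01786 × 49.5) = 0.4131
Before dose 2, 1 dose has been given (aged 1τ).
C_trough = C₀ × r = 186.0 × 0.4131 = 76.84 mg/L

77 mg/L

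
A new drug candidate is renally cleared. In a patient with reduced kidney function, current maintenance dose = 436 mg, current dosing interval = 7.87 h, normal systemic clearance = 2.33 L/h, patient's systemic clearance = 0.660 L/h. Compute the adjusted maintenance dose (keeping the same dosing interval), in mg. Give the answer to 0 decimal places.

124 mg

To keep the same average steady-state level, dosing rate must scale with clearance.
CL ratio = 0.660 / 2.33 = 0.2833
New dose (same interval) = 436 × 0.2833 = 123.5 mg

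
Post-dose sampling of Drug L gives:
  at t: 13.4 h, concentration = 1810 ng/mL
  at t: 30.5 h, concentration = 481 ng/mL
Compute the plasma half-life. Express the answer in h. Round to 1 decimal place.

8.9 h

k = ln(C₁/C₂) / (t₂ − t₁) = ln(1810/481) / (30.5 − 13.4)
  = 1.325 / 17.10 = 0.07749 h⁻¹
t½ = ln2 / k = 0.693147 / 0.07749 = 8.945 h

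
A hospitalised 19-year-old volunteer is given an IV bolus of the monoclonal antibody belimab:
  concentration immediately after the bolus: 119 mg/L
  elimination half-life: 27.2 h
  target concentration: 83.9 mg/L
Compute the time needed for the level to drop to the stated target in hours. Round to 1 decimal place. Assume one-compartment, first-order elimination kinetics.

13.7 h

k = ln2 / t½ = 0.693147 / 27.2 = 0.02548 h⁻¹
t = ln(C₀ / C) / k = ln(119.0 / 83.9) / 0.02548
  = ln(1.418) / 0.02548 = 0.3492 / 0.02548 = 13.70 h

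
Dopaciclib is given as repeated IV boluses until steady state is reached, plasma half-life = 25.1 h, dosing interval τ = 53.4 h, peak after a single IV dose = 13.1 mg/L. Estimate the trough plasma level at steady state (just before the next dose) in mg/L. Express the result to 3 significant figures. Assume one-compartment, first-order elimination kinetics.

k = ln2 / t½ = 0.693147 / 25.1 = 0.02762 h⁻¹
e^(−kτ) = e^(−0.02762 × 53.4) = 0.2288
Accumulation ratio R = 1 / (1 − e^(−kτ)) = 1 / (1 − 0.2288) = 1.297
Steady-state trough = C₀ × R × e^(−kτ) = 13.1 × 1.297 × 0.2288 = 3.887 mg/L

3.89 mg/L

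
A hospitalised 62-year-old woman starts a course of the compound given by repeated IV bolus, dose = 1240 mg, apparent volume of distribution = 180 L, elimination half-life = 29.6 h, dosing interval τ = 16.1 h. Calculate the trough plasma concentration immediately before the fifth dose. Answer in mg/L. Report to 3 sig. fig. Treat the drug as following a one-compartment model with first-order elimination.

C₀ per dose = Dose / Vd = 1240 / 180 = 6.889 mg/L
k = ln2 / t½ = 0.693147 / 29.6 = 0.02342 h⁻¹
Fraction remaining after one interval: r = e^(−kτ) = e^(−0.02342 × 16.1) = 0.6859
Before dose 5, 4 doses have been given (aged 1τ, 2τ, 3τ, 4τ).
C_trough = C₀ × (r + r² + … + r^4) = C₀ × r(1−r^4)/(1−r)
        = 6.889 × 0.6859 × (1 − 0.2213) / (1 − 0.6859) = 11.71 mg/L

11.7 mg/L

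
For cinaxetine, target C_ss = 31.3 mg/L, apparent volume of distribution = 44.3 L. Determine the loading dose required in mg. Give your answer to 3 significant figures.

LD = Css × Vd = 31.3 × 44.3 = 1387 mg

1390 mg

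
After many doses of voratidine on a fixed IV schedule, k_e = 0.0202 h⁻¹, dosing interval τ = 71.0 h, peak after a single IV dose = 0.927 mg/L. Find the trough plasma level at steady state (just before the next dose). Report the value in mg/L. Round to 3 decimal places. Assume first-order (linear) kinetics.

0.290 mg/L

e^(−kτ) = e^(−0.02020 × 71.0) = 0.2383
Accumulation ratio R = 1 / (1 − e^(−kτ)) = 1 / (1 − 0.2383) = 1.313
Steady-state trough = C₀ × R × e^(−kτ) = 0.927 × 1.313 × 0.2383 = 0.2900 mg/L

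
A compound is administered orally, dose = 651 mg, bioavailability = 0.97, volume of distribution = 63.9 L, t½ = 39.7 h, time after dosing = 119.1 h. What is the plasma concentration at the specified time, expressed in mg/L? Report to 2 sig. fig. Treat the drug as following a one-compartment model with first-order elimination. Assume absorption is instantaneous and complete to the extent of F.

1.2 mg/L

Amount reaching circulation = F × Dose = 0.97 × 651.0 = 631.5 mg
C₀ = F·Dose / Vd = 631.5 / 63.9 = 9.883 mg/L
k = ln2 / t½ = 0.693147 / 39.7 = 0.01746 h⁻¹
t / t½ = 119.1 / 39.7 = 3 half-lives
C = C₀ × (1/2)^3 = 9.883 × 0.1250 = 1.235 mg/L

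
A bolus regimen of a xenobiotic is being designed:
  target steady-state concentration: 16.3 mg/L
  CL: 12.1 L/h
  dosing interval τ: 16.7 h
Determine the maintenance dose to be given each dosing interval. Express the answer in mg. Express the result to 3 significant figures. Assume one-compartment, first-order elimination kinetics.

3290 mg

At steady state, Dose/τ = Css × CL.
Dose = Css × CL × τ = 16.3 × 12.10 × 16.7 = 3294 mg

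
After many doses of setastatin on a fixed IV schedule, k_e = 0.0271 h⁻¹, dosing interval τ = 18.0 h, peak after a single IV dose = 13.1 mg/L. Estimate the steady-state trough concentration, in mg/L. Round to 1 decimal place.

20.8 mg/L

e^(−kτ) = e^(−0.02710 × 18.0) = 0.6140
Accumulation ratio R = 1 / (1 − e^(−kτ)) = 1 / (1 − 0.6140) = 2.591
Steady-state trough = C₀ × R × e^(−kτ) = 13.1 × 2.591 × 0.6140 = 20.84 mg/L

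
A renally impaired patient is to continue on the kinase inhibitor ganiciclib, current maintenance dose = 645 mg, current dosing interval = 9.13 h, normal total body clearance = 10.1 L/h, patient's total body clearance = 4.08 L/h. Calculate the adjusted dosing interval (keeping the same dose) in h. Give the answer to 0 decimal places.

23 h

To keep the same average steady-state level, dosing rate must scale with clearance.
CL ratio = 4.08 / 10.1 = 0.4040
New interval (same dose) = 9.13 / 0.4040 = 22.60 h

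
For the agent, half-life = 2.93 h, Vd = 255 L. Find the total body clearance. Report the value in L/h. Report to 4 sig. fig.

k = ln2 / t½ = 0.693147 / 2.93 = 0.2366 h⁻¹
CL = k × Vd = 0.2366 × 255 = 60.33 L/h

60.33 L/h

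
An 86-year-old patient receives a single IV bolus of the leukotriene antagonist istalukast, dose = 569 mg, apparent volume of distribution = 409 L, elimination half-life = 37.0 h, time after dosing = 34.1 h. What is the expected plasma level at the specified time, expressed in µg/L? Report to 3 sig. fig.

C₀ = Dose / Vd = 569.0 / 409 = 1.391 mg/L
k = ln2 / t½ = 0.693147 / 37.0 = 0.01873 h⁻¹
C = C₀ · e^(−k·t) = 1.391 × e^(−0.01873 × 34.1)
  = 1.391 × 0.5280 = 0.7344 mg/L
Convert: 0.7344 mg/L × 1000 = 734.4 µg/L

734 µg/L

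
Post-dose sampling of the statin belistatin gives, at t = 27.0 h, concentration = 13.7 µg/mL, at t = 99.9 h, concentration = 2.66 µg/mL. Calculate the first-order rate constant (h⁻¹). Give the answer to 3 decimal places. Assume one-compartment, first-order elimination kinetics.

k = ln(C₁/C₂) / (t₂ − t₁) = ln(13.7/2.66) / (99.9 − 27.0)
  = 1.639 / 72.90 = 0.02248 h⁻¹

0.022 h⁻¹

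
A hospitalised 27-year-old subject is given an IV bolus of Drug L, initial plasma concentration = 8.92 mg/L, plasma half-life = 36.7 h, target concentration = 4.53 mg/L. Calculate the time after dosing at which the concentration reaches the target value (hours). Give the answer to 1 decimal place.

35.9 h

k = ln2 / t½ = 0.693147 / 36.7 = 0.01889 h⁻¹
t = ln(C₀ / C) / k = ln(8.920 / 4.53) / 0.01889
  = ln(1.969) / 0.01889 = 0.6775 / 0.01889 = 35.87 h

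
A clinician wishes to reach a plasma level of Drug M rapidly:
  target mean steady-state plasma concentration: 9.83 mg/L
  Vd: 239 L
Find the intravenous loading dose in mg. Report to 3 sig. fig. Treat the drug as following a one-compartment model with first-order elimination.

LD = Css × Vd = 9.83 × 239 = 2349 mg

2350 mg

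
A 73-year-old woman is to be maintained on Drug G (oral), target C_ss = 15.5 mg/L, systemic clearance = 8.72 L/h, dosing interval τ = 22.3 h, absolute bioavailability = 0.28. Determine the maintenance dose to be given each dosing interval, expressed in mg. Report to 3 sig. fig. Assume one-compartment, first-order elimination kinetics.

10800 mg

At steady state, F × (Dose/τ) = Css × CL.
Dose = Css × CL × τ / F = 15.5 × 8.720 × 22.3 / 0.28 = 10760 mg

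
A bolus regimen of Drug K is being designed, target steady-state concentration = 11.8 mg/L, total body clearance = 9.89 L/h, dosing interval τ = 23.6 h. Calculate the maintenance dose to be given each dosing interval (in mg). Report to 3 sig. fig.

At steady state, Dose/τ = Css × CL.
Dose = Css × CL × τ = 11.8 × 9.890 × 23.6 = 2754 mg

2750 mg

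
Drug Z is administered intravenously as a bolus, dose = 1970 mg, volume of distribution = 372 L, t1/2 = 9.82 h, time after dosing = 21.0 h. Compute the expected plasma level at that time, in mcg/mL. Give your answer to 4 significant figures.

1.203 mcg/mL

C₀ = Dose / Vd = 1970 / 372 = 5.296 mg/L
k = ln2 / t½ = 0.693147 / 9.82 = 0.07059 h⁻¹
C = C₀ · e^(−k·t) = 5.296 × e^(−0.07059 × 21.0)
  = 5.296 × 0.2271 = 1.203 mg/L
(1.203 mg/L = 1.203 mcg/mL)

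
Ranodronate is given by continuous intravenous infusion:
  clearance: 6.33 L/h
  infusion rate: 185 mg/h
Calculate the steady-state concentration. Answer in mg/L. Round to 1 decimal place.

At steady state Css = R₀ / CL = 185 / 6.330 = 29.23 mg/L

29.2 mg/L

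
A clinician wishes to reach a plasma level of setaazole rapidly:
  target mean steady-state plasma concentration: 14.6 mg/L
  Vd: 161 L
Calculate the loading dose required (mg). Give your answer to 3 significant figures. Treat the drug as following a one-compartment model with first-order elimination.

LD = Css × Vd = 14.6 × 161 = 2351 mg

2350 mg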